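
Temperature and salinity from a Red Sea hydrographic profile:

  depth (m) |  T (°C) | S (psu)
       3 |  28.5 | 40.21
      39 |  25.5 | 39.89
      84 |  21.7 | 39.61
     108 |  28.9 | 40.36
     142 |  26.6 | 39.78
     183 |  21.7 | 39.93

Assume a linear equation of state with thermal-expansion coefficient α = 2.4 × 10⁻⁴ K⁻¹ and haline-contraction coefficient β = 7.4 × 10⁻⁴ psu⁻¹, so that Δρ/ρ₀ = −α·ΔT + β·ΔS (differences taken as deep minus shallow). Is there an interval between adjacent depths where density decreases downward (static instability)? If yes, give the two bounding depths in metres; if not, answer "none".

84–108 m

Evaluate Δρ/ρ₀ = −αΔT + βΔS across each adjacent pair:
  3–39 m: −αΔT+βΔS = −(2.4 × 10⁻⁴)(-3.0)+(7.4 × 10⁻⁴)(-0.32) = 4.8 × 10⁻⁴ → stable
  39–84 m: −αΔT+βΔS = −(2.4 × 10⁻⁴)(-3.8)+(7.4 × 10⁻⁴)(-0.28) = 7.0 × 10⁻⁴ → stable
  84–108 m: −αΔT+βΔS = −(2.4 × 10⁻⁴)(+7.2)+(7.4 × 10⁻⁴)(+0.75) = -1.2 × 10⁻³ → UNSTABLE
  108–142 m: −αΔT+βΔS = −(2.4 × 10⁻⁴)(-2.3)+(7.4 × 10⁻⁴)(-0.58) = 1.2 × 10⁻⁴ → stable
  142–183 m: −αΔT+βΔS = −(2.4 × 10⁻⁴)(-4.9)+(7.4 × 10⁻⁴)(+0.15) = 1.3 × 10⁻³ → stable
The 84–108 m interval has Δρ < 0: lighter water underlies denser water.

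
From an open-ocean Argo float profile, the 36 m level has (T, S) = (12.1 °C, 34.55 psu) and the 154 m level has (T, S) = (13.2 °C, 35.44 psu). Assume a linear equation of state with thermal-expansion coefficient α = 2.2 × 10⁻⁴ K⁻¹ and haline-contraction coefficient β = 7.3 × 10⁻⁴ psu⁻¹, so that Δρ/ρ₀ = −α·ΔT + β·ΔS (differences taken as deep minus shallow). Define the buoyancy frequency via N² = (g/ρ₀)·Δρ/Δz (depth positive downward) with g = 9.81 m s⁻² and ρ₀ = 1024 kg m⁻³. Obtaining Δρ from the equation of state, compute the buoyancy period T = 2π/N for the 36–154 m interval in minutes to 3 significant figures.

ΔT = +1.1 K, ΔS = +0.89 psu (deep − shallow).
Δρ/ρ₀ = −αΔT + βΔS = -2.42 × 10⁻⁴ + 6.497 × 10⁻⁴ = 4.077 × 10⁻⁴, so Δρ ≈ 0.4175 kg m⁻³.
N² = (g/ρ₀)·Δρ/Δz = g·(Δρ/ρ₀)/Δz = 9.81 × 4.077 × 10⁻⁴ / 118 = 3.3894 × 10⁻⁵ s⁻².
N = √(3.3894 × 10⁻⁵) = 5.8219 × 10⁻³ rad s⁻¹ → T = 2π/N = 1.0792 × 10³ s = 17.987 min ≈ 18.0 min.

18.0 min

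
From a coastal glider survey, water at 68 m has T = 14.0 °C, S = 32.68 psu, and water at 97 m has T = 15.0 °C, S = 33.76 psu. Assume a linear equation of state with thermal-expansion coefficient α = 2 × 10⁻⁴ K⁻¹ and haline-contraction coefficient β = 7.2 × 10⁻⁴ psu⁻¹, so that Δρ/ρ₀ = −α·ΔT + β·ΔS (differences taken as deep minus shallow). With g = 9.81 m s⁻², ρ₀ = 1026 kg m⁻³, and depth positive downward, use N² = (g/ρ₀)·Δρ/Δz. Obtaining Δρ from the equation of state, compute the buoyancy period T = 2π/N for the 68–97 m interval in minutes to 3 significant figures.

ΔT = +1.0 K, ΔS = +1.08 psu (deep − shallow).
Δρ/ρ₀ = −αΔT + βΔS = -2.00 × 10⁻⁴ + 7.776 × 10⁻⁴ = 5.776 × 10⁻⁴, so Δρ ≈ 0.5926 kg m⁻³.
N² = (g/ρ₀)·Δρ/Δz = g·(Δρ/ρ₀)/Δz = 9.81 × 5.776 × 10⁻⁴ / 29 = 1.9539 × 10⁻⁴ s⁻².
N = √(1.9539 × 10⁻⁴) = 0.013978 rad s⁻¹ → T = 2π/N = 449.51 s = 7.4918 min ≈ 7.49 min.

7.49 min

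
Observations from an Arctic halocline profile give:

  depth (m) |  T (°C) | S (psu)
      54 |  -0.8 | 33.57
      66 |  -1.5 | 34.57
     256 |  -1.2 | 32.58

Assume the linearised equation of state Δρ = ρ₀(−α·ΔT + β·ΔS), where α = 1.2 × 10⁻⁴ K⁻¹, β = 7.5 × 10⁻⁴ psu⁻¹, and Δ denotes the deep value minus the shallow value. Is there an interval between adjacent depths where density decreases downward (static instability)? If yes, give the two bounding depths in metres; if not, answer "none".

Evaluate Δρ/ρ₀ = −αΔT + βΔS across each adjacent pair:
  54–66 m: −αΔT+βΔS = −(1.2 × 10⁻⁴)(-0.7)+(7.5 × 10⁻⁴)(+1.00) = 8.3 × 10⁻⁴ → stable
  66–256 m: −αΔT+βΔS = −(1.2 × 10⁻⁴)(+0.3)+(7.5 × 10⁻⁴)(-1.99) = -1.5 × 10⁻³ → UNSTABLE
The 66–256 m interval has Δρ < 0: lighter water underlies denser water.

66–256 m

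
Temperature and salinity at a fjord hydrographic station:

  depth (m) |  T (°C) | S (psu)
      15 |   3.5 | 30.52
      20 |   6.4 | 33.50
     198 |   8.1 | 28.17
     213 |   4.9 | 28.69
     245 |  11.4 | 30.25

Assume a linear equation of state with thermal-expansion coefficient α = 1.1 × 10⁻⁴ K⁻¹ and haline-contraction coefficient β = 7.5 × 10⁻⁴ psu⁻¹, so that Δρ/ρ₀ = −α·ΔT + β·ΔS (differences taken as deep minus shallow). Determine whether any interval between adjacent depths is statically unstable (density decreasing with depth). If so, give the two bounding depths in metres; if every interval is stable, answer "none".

20–198 m

Evaluate Δρ/ρ₀ = −αΔT + βΔS across each adjacent pair:
  15–20 m: −αΔT+βΔS = −(1.1 × 10⁻⁴)(+2.9)+(7.5 × 10⁻⁴)(+2.98) = 1.9 × 10⁻³ → stable
  20–198 m: −αΔT+βΔS = −(1.1 × 10⁻⁴)(+1.7)+(7.5 × 10⁻⁴)(-5.33) = -4.2 × 10⁻³ → UNSTABLE
  198–213 m: −αΔT+βΔS = −(1.1 × 10⁻⁴)(-3.2)+(7.5 × 10⁻⁴)(+0.52) = 7.4 × 10⁻⁴ → stable
  213–245 m: −αΔT+βΔS = −(1.1 × 10⁻⁴)(+6.5)+(7.5 × 10⁻⁴)(+1.56) = 4.6 × 10⁻⁴ → stable
The 20–198 m interval has Δρ < 0: lighter water underlies denser water.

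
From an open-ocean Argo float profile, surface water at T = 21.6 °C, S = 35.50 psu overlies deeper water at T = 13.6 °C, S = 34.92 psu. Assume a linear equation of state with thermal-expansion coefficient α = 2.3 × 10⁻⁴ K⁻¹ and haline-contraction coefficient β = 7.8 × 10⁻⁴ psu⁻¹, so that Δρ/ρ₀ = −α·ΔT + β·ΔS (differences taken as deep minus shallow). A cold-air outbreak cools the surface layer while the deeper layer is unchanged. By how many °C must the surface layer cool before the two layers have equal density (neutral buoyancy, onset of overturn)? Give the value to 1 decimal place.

Neutral buoyancy requires Δρ = 0, i.e. −α(T_deep − T_surf′) + β(S_deep − S_surf) = 0.
T_surf′ = T_deep − (β/α)·ΔS = 13.6 − (7.8 × 10⁻⁴/2.3 × 10⁻⁴)·(-0.58) = 15.567 °C.
Cooling required: 21.6 − (15.567) = 6.033 °C.

6.0 °C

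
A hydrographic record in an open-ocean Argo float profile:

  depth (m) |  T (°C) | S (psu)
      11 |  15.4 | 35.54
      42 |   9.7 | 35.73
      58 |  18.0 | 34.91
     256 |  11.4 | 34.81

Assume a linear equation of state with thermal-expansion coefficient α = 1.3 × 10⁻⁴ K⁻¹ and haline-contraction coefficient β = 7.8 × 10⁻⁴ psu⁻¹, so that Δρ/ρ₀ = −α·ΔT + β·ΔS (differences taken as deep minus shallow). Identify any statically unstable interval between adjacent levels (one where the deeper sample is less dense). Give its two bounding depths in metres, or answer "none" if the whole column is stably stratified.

42–58 m

Evaluate Δρ/ρ₀ = −αΔT + βΔS across each adjacent pair:
  11–42 m: −αΔT+βΔS = −(1.3 × 10⁻⁴)(-5.7)+(7.8 × 10⁻⁴)(+0.19) = 8.9 × 10⁻⁴ → stable
  42–58 m: −αΔT+βΔS = −(1.3 × 10⁻⁴)(+8.3)+(7.8 × 10⁻⁴)(-0.82) = -1.7 × 10⁻³ → UNSTABLE
  58–256 m: −αΔT+βΔS = −(1.3 × 10⁻⁴)(-6.6)+(7.8 × 10⁻⁴)(-0.10) = 7.8 × 10⁻⁴ → stable
The 42–58 m interval has Δρ < 0: lighter water underlies denser water.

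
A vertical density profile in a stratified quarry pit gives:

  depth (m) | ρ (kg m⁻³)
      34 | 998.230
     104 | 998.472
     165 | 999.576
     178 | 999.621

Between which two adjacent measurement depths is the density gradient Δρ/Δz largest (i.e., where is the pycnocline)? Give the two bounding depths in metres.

104–165 m

Compute the density gradient over each adjacent pair:
  34–104 m: Δρ/Δz = 0.242/70 = 3.5 × 10⁻³ kg m⁻⁴
  104–165 m: Δρ/Δz = 1.104/61 = 0.018 kg m⁻⁴
  165–178 m: Δρ/Δz = 0.045/13 = 3.5 × 10⁻³ kg m⁻⁴
The largest gradient is in the 104–165 m interval — the pycnocline.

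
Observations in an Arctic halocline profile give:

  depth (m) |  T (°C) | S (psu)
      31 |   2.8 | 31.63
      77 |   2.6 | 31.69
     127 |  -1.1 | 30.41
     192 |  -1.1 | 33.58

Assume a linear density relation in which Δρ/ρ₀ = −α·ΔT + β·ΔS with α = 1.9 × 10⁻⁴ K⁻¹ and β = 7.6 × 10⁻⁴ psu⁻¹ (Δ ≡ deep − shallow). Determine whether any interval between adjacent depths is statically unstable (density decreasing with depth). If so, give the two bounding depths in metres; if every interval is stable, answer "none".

77–127 m

Evaluate Δρ/ρ₀ = −αΔT + βΔS across each adjacent pair:
  31–77 m: −αΔT+βΔS = −(1.9 × 10⁻⁴)(-0.2)+(7.6 × 10⁻⁴)(+0.06) = 8.4 × 10⁻⁵ → stable
  77–127 m: −αΔT+βΔS = −(1.9 × 10⁻⁴)(-3.7)+(7.6 × 10⁻⁴)(-1.28) = -2.7 × 10⁻⁴ → UNSTABLE
  127–192 m: −αΔT+βΔS = −(1.9 × 10⁻⁴)(+0.0)+(7.6 × 10⁻⁴)(+3.17) = 2.4 × 10⁻³ → stable
The 77–127 m interval has Δρ < 0: lighter water underlies denser water.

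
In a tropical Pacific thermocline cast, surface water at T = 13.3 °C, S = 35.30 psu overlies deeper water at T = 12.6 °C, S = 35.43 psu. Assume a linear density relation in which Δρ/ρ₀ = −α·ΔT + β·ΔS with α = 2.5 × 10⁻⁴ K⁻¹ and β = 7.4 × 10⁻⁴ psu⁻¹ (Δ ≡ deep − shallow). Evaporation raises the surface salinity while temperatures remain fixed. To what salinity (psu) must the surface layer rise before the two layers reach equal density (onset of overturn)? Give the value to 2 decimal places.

Neutral buoyancy requires −α(T_deep − T_surf) + β(S_deep − S_surf′) = 0.
S_surf′ = S_deep − (α/β)·ΔT = 35.43 − (2.5 × 10⁻⁴/7.4 × 10⁻⁴)·(-0.7) = 35.6665 psu.
Increase required: 35.6665 − 35.30 = 0.3665 psu.

35.67 psu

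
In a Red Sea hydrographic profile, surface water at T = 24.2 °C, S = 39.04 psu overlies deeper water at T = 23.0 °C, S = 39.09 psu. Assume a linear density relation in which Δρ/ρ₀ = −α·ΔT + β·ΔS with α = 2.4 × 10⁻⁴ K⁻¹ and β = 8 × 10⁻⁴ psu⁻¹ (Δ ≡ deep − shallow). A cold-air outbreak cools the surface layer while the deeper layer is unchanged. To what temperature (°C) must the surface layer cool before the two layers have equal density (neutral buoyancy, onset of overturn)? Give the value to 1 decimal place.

Neutral buoyancy requires Δρ = 0, i.e. −α(T_deep − T_surf′) + β(S_deep − S_surf) = 0.
T_surf′ = T_deep − (β/α)·ΔS = 23.0 − (8 × 10⁻⁴/2.4 × 10⁻⁴)·(+0.05) = 22.833 °C.
Cooling required: 24.2 − (22.833) = 1.367 °C.

22.8 °C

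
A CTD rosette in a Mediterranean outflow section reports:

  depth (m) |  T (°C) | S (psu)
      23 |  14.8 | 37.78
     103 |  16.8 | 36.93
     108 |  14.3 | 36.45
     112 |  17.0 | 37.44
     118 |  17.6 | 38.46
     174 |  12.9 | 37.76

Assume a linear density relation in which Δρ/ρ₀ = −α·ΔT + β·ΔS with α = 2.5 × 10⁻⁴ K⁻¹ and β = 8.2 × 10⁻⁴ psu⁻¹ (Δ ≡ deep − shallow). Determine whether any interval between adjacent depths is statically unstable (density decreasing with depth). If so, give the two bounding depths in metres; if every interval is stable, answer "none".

Evaluate Δρ/ρ₀ = −αΔT + βΔS across each adjacent pair:
  23–103 m: −αΔT+βΔS = −(2.5 × 10⁻⁴)(+2.0)+(8.2 × 10⁻⁴)(-0.85) = -1.2 × 10⁻³ → UNSTABLE
  103–108 m: −αΔT+βΔS = −(2.5 × 10⁻⁴)(-2.5)+(8.2 × 10⁻⁴)(-0.48) = 2.3 × 10⁻⁴ → stable
  108–112 m: −αΔT+βΔS = −(2.5 × 10⁻⁴)(+2.7)+(8.2 × 10⁻⁴)(+0.99) = 1.4 × 10⁻⁴ → stable
  112–118 m: −αΔT+βΔS = −(2.5 × 10⁻⁴)(+0.6)+(8.2 × 10⁻⁴)(+1.02) = 6.9 × 10⁻⁴ → stable
  118–174 m: −αΔT+βΔS = −(2.5 × 10⁻⁴)(-4.7)+(8.2 × 10⁻⁴)(-0.70) = 6.0 × 10⁻⁴ → stable
The 23–103 m interval has Δρ < 0: lighter water underlies denser water.

23–103 m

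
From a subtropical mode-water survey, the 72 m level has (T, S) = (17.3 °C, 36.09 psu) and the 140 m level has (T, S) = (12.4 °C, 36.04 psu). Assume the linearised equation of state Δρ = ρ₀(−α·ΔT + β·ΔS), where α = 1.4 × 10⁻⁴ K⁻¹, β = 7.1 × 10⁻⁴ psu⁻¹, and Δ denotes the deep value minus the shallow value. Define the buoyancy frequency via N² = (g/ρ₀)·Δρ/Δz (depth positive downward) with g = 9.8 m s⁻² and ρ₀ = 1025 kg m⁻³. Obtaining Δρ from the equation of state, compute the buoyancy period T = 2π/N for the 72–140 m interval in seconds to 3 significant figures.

ΔT = -4.9 K, ΔS = -0.05 psu (deep − shallow).
Δρ/ρ₀ = −αΔT + βΔS = 6.86 × 10⁻⁴ − 3.55 × 10⁻⁵ = 6.505 × 10⁻⁴, so Δρ ≈ 0.6668 kg m⁻³.
N² = (g/ρ₀)·Δρ/Δz = g·(Δρ/ρ₀)/Δz = 9.8 × 6.505 × 10⁻⁴ / 68 = 9.3749 × 10⁻⁵ s⁻².
N = √(9.3749 × 10⁻⁵) = 9.6824 × 10⁻³ rad s⁻¹ → T = 2π/N = 648.93 s ≈ 649 s.

649 s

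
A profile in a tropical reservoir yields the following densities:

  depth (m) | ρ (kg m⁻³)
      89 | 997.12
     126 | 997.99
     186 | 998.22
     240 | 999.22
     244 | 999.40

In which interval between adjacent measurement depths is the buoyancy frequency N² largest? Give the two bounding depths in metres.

Compute the density gradient over each adjacent pair:
  89–126 m: Δρ/Δz = 0.87/37 = 0.024 kg m⁻⁴
  126–186 m: Δρ/Δz = 0.23/60 = 3.8 × 10⁻³ kg m⁻⁴
  186–240 m: Δρ/Δz = 1.00/54 = 0.019 kg m⁻⁴
  240–244 m: Δρ/Δz = 0.18/4 = 0.045 kg m⁻⁴
The largest gradient is in the 240–244 m interval — the pycnocline.

240–244 m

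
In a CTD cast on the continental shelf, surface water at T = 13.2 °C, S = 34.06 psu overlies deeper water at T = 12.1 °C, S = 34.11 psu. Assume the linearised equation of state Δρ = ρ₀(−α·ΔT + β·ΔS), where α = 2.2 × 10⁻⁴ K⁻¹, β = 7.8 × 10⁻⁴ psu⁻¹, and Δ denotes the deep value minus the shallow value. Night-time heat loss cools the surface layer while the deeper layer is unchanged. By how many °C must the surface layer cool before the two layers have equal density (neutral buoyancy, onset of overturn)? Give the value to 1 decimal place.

Neutral buoyancy requires Δρ = 0, i.e. −α(T_deep − T_surf′) + β(S_deep − S_surf) = 0.
T_surf′ = T_deep − (β/α)·ΔS = 12.1 − (7.8 × 10⁻⁴/2.2 × 10⁻⁴)·(+0.05) = 11.923 °C.
Cooling required: 13.2 − (11.923) = 1.277 °C.

1.3 °C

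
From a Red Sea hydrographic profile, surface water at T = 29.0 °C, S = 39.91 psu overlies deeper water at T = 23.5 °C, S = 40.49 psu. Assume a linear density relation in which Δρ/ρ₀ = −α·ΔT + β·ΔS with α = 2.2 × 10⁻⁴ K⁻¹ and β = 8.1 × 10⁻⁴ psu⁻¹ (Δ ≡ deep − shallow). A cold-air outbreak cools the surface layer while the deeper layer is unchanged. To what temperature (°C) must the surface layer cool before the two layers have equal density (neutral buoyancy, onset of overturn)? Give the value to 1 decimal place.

Neutral buoyancy requires Δρ = 0, i.e. −α(T_deep − T_surf′) + β(S_deep − S_surf) = 0.
T_surf′ = T_deep − (β/α)·ΔS = 23.5 − (8.1 × 10⁻⁴/2.2 × 10⁻⁴)·(+0.58) = 21.365 °C.
Cooling required: 29.0 − (21.365) = 7.635 °C.

21.4 °C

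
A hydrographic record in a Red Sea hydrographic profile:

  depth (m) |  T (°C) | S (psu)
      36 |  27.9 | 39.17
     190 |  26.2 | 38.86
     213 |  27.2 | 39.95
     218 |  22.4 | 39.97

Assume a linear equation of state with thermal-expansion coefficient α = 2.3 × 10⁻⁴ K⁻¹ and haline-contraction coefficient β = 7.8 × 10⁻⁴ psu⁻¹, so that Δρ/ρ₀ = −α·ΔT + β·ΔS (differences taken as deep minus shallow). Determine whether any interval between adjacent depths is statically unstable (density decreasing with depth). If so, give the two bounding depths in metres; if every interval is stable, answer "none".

none

Evaluate Δρ/ρ₀ = −αΔT + βΔS across each adjacent pair:
  36–190 m: −αΔT+βΔS = −(2.3 × 10⁻⁴)(-1.7)+(7.8 × 10⁻⁴)(-0.31) = 1.5 × 10⁻⁴ → stable
  190–213 m: −αΔT+βΔS = −(2.3 × 10⁻⁴)(+1.0)+(7.8 × 10⁻⁴)(+1.09) = 6.2 × 10⁻⁴ → stable
  213–218 m: −αΔT+βΔS = −(2.3 × 10⁻⁴)(-4.8)+(7.8 × 10⁻⁴)(+0.02) = 1.1 × 10⁻³ → stable
Every interval has Δρ > 0: the column is stably stratified throughout.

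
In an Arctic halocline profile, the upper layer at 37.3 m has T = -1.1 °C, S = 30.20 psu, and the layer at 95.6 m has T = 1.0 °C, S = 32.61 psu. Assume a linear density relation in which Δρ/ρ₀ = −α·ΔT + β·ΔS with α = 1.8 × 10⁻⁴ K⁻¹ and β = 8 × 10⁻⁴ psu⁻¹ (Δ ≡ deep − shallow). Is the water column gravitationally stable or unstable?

ΔT = 1.0 − -1.1 = +2.1 K and ΔS = 32.61 − 30.20 = +2.41 psu (deep − shallow).
−αΔT = -3.78 × 10⁻⁴; βΔS = 1.928 × 10⁻³; sum Δρ/ρ₀ = 1.55 × 10⁻³.
Δρ/ρ₀ > 0, so Δρ > 0: deeper water is denser → statically stable.

stable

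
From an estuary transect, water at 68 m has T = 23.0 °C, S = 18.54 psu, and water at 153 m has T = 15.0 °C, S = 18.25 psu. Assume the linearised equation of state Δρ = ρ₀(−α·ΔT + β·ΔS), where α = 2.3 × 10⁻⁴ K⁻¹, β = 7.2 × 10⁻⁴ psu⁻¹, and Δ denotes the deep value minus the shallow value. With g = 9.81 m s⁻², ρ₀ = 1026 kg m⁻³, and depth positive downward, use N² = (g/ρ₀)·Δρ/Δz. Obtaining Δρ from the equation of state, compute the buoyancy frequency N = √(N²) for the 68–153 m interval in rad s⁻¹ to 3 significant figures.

ΔT = -8.0 K, ΔS = -0.29 psu (deep − shallow).
Δρ/ρ₀ = −αΔT + βΔS = 1.84 × 10⁻³ − 2.088 × 10⁻⁴ = 1.6312 × 10⁻³, so Δρ ≈ 1.674 kg m⁻³.
N² = (g/ρ₀)·Δρ/Δz = g·(Δρ/ρ₀)/Δz = 9.81 × 1.6312 × 10⁻³ / 85 = 1.8826 × 10⁻⁴ s⁻².
N = √(1.8826 × 10⁻⁴) = 0.013721 rad s⁻¹ ≈ 0.0137 rad s⁻¹.

0.0137 rad s⁻¹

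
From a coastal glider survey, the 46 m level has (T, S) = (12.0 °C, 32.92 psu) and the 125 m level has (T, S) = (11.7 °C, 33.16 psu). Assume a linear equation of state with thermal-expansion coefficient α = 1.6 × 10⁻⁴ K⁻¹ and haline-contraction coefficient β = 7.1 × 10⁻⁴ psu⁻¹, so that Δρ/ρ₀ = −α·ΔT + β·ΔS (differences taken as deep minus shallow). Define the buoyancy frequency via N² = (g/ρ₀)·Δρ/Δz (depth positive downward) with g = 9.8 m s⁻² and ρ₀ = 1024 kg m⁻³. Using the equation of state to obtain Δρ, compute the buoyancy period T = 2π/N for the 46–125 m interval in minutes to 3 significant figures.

20.1 min

ΔT = -0.3 K, ΔS = +0.24 psu (deep − shallow).
Δρ/ρ₀ = −αΔT + βΔS = 4.80 × 10⁻⁵ + 1.704 × 10⁻⁴ = 2.184 × 10⁻⁴, so Δρ ≈ 0.2236 kg m⁻³.
N² = (g/ρ₀)·Δρ/Δz = g·(Δρ/ρ₀)/Δz = 9.8 × 2.184 × 10⁻⁴ / 79 = 2.7093 × 10⁻⁵ s⁻².
N = √(2.7093 × 10⁻⁵) = 5.2051 × 10⁻³ rad s⁻¹ → T = 2π/N = 1.2071 × 10³ s = 20.118 min ≈ 20.1 min.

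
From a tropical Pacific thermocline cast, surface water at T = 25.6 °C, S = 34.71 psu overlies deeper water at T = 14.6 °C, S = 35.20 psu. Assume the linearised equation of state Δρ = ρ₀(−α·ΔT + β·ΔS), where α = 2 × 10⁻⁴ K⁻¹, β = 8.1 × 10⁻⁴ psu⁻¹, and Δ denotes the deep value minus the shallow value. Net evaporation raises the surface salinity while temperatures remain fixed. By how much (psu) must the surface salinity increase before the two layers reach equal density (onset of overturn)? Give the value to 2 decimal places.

Neutral buoyancy requires −α(T_deep − T_surf) + β(S_deep − S_surf′) = 0.
S_surf′ = S_deep − (α/β)·ΔT = 35.20 − (2 × 10⁻⁴/8.1 × 10⁻⁴)·(-11.0) = 37.9160 psu.
Increase required: 37.9160 − 34.71 = 3.2060 psu.

3.21 psu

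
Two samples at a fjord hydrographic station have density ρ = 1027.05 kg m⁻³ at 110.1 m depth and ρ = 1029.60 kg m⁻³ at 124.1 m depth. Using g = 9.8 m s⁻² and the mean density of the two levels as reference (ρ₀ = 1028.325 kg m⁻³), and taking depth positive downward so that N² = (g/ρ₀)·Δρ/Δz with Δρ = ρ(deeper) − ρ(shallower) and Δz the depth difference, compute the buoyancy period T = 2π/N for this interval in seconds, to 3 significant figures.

Δρ = 1029.60 − 1027.05 = 2.55 kg m⁻³ over Δz = 124.1 − 110.1 = 14 m.
N² = (9.8/1028.325) × (2.55/14) = 1.7358 × 10⁻³ s⁻².
N = √(1.7358 × 10⁻³) = 0.041663 rad s⁻¹, so T = 2π/N = 150.81 s ≈ 151 s.

151 s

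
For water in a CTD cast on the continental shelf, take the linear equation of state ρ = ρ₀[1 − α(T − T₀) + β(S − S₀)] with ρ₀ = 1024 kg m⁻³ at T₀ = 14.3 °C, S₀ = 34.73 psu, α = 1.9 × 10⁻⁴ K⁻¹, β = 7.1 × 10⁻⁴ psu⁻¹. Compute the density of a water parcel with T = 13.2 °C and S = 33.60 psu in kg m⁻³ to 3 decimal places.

T − T₀ = -1.1 K, S − S₀ = -1.13 psu.
Bracket = 1 − α·(-1.1) + β·(-1.13) = 1 + (-5.933 × 10⁻⁴) = 0.9994067.
ρ = 1024 × 0.9994067 = 1023.392 kg m⁻³.

1023.392 kg m⁻³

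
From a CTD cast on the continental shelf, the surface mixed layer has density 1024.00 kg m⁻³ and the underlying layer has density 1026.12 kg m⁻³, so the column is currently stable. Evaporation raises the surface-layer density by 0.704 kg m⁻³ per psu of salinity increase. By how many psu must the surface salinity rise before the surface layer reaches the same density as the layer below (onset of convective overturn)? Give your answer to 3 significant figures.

3.01 psu

Density deficit of the surface layer: 1026.12 − 1024.00 = 2.12 kg m⁻³.
Required change = 2.12 / 0.704 = 3.01 psu.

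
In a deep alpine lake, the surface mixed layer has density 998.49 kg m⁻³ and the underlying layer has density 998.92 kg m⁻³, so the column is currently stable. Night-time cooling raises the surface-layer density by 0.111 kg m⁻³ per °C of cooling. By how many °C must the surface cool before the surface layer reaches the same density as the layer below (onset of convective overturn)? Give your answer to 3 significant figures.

Density deficit of the surface layer: 998.92 − 998.49 = 0.43 kg m⁻³.
Required change = 0.43 / 0.111 = 3.87 °C.

3.87 °C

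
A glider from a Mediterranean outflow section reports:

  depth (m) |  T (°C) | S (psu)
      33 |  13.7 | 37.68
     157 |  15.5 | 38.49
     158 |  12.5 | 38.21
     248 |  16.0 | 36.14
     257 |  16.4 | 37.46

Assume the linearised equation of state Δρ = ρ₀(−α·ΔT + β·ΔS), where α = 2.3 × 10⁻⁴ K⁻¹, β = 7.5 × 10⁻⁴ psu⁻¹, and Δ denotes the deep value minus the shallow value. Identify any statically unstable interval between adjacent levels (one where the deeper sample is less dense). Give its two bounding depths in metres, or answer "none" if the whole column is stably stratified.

158–248 m

Evaluate Δρ/ρ₀ = −αΔT + βΔS across each adjacent pair:
  33–157 m: −αΔT+βΔS = −(2.3 × 10⁻⁴)(+1.8)+(7.5 × 10⁻⁴)(+0.81) = 1.9 × 10⁻⁴ → stable
  157–158 m: −αΔT+βΔS = −(2.3 × 10⁻⁴)(-3.0)+(7.5 × 10⁻⁴)(-0.28) = 4.8 × 10⁻⁴ → stable
  158–248 m: −αΔT+βΔS = −(2.3 × 10⁻⁴)(+3.5)+(7.5 × 10⁻⁴)(-2.07) = -2.4 × 10⁻³ → UNSTABLE
  248–257 m: −αΔT+βΔS = −(2.3 × 10⁻⁴)(+0.4)+(7.5 × 10⁻⁴)(+1.32) = 9.0 × 10⁻⁴ → stable
The 158–248 m interval has Δρ < 0: lighter water underlies denser water.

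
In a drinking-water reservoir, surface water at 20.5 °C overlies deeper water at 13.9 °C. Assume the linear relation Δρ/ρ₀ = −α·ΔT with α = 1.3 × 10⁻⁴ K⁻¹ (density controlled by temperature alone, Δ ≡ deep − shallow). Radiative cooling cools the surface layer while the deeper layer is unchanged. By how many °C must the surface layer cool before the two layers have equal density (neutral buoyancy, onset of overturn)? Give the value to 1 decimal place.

With temperature the only control, equal density requires T_surf′ = T_deep.
T_surf′ = 13.9 °C.
Cooling required: 20.5 − 13.9 = 6.6 °C.

6.6 °C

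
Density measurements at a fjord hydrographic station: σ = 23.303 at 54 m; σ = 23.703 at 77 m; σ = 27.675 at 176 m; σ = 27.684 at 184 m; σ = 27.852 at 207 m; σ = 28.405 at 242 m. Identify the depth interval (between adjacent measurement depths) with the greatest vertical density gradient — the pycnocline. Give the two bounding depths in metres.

77–176 m

Compute the density gradient over each adjacent pair:
  54–77 m: Δρ/Δz = 0.400/23 = 0.017 kg m⁻⁴
  77–176 m: Δρ/Δz = 3.972/99 = 0.040 kg m⁻⁴
  176–184 m: Δρ/Δz = 0.009/8 = 1.1 × 10⁻³ kg m⁻⁴
  184–207 m: Δρ/Δz = 0.168/23 = 7.3 × 10⁻³ kg m⁻⁴
  207–242 m: Δρ/Δz = 0.553/35 = 0.016 kg m⁻⁴
The largest gradient is in the 77–176 m interval — the pycnocline.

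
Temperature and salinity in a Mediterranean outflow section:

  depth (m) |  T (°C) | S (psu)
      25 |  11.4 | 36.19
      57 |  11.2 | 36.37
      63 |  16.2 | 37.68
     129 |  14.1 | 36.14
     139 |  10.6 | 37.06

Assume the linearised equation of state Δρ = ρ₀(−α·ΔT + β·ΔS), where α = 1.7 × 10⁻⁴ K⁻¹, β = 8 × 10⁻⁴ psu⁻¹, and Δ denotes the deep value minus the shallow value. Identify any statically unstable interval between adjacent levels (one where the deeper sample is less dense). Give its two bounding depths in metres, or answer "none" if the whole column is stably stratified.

63–129 m

Evaluate Δρ/ρ₀ = −αΔT + βΔS across each adjacent pair:
  25–57 m: −αΔT+βΔS = −(1.7 × 10⁻⁴)(-0.2)+(8 × 10⁻⁴)(+0.18) = 1.8 × 10⁻⁴ → stable
  57–63 m: −αΔT+βΔS = −(1.7 × 10⁻⁴)(+5.0)+(8 × 10⁻⁴)(+1.31) = 2.0 × 10⁻⁴ → stable
  63–129 m: −αΔT+βΔS = −(1.7 × 10⁻⁴)(-2.1)+(8 × 10⁻⁴)(-1.54) = -8.7 × 10⁻⁴ → UNSTABLE
  129–139 m: −αΔT+βΔS = −(1.7 × 10⁻⁴)(-3.5)+(8 × 10⁻⁴)(+0.92) = 1.3 × 10⁻³ → stable
The 63–129 m interval has Δρ < 0: lighter water underlies denser water.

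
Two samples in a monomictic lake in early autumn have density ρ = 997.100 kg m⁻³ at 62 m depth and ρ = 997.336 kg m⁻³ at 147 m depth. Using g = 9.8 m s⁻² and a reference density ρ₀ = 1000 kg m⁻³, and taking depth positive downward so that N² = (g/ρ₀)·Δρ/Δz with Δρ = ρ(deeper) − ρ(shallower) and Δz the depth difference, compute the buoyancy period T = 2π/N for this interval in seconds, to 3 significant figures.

Δρ = 997.336 − 997.100 = 0.236 kg m⁻³ over Δz = 147 − 62 = 85 m.
N² = (9.8/1000) × (0.236/85) = 2.7209 × 10⁻⁵ s⁻².
N = √(2.7209 × 10⁻⁵) = 5.2162 × 10⁻³ rad s⁻¹, so T = 2π/N = 1.2046 × 10³ s ≈ 1.20 × 10³ s.

1.20 × 10³ s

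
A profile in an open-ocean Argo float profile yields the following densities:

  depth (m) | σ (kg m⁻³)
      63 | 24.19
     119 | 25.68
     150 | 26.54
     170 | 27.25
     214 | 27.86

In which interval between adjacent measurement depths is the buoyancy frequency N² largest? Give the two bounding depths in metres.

Compute the density gradient over each adjacent pair:
  63–119 m: Δρ/Δz = 1.49/56 = 0.027 kg m⁻⁴
  119–150 m: Δρ/Δz = 0.86/31 = 0.028 kg m⁻⁴
  150–170 m: Δρ/Δz = 0.71/20 = 0.035 kg m⁻⁴
  170–214 m: Δρ/Δz = 0.61/44 = 0.014 kg m⁻⁴
The largest gradient is in the 150–170 m interval — the pycnocline.

150–170 m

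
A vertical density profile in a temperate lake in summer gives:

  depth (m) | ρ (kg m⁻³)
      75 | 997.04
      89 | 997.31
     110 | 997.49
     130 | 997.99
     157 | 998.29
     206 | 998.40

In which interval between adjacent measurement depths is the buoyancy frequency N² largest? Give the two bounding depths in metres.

Compute the density gradient over each adjacent pair:
  75–89 m: Δρ/Δz = 0.27/14 = 0.019 kg m⁻⁴
  89–110 m: Δρ/Δz = 0.18/21 = 8.6 × 10⁻³ kg m⁻⁴
  110–130 m: Δρ/Δz = 0.50/20 = 0.025 kg m⁻⁴
  130–157 m: Δρ/Δz = 0.30/27 = 0.011 kg m⁻⁴
  157–206 m: Δρ/Δz = 0.11/49 = 2.2 × 10⁻³ kg m⁻⁴
The largest gradient is in the 110–130 m interval — the pycnocline.

110–130 m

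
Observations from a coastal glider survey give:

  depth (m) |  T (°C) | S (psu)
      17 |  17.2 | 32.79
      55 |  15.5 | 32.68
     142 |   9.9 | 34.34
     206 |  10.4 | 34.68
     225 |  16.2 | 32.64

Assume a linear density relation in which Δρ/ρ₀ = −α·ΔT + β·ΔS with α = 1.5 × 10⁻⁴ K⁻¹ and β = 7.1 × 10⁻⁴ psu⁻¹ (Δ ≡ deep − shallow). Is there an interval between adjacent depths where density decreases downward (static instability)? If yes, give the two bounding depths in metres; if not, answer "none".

Evaluate Δρ/ρ₀ = −αΔT + βΔS across each adjacent pair:
  17–55 m: −αΔT+βΔS = −(1.5 × 10⁻⁴)(-1.7)+(7.1 × 10⁻⁴)(-0.11) = 1.8 × 10⁻⁴ → stable
  55–142 m: −αΔT+βΔS = −(1.5 × 10⁻⁴)(-5.6)+(7.1 × 10⁻⁴)(+1.66) = 2.0 × 10⁻³ → stable
  142–206 m: −αΔT+βΔS = −(1.5 × 10⁻⁴)(+0.5)+(7.1 × 10⁻⁴)(+0.34) = 1.7 × 10⁻⁴ → stable
  206–225 m: −αΔT+βΔS = −(1.5 × 10⁻⁴)(+5.8)+(7.1 × 10⁻⁴)(-2.04) = -2.3 × 10⁻³ → UNSTABLE
The 206–225 m interval has Δρ < 0: lighter water underlies denser water.

206–225 m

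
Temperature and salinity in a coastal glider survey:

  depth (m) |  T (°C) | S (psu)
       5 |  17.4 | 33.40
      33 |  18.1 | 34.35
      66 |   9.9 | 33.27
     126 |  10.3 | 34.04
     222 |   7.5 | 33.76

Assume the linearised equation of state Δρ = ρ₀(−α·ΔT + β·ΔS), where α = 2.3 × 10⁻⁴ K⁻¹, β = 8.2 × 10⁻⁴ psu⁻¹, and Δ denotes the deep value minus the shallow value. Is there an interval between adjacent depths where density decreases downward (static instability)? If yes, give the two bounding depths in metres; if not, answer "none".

none

Evaluate Δρ/ρ₀ = −αΔT + βΔS across each adjacent pair:
  5–33 m: −αΔT+βΔS = −(2.3 × 10⁻⁴)(+0.7)+(8.2 × 10⁻⁴)(+0.95) = 6.2 × 10⁻⁴ → stable
  33–66 m: −αΔT+βΔS = −(2.3 × 10⁻⁴)(-8.2)+(8.2 × 10⁻⁴)(-1.08) = 1.0 × 10⁻³ → stable
  66–126 m: −αΔT+βΔS = −(2.3 × 10⁻⁴)(+0.4)+(8.2 × 10⁻⁴)(+0.77) = 5.4 × 10⁻⁴ → stable
  126–222 m: −αΔT+βΔS = −(2.3 × 10⁻⁴)(-2.8)+(8.2 × 10⁻⁴)(-0.28) = 4.1 × 10⁻⁴ → stable
Every interval has Δρ > 0: the column is stably stratified throughout.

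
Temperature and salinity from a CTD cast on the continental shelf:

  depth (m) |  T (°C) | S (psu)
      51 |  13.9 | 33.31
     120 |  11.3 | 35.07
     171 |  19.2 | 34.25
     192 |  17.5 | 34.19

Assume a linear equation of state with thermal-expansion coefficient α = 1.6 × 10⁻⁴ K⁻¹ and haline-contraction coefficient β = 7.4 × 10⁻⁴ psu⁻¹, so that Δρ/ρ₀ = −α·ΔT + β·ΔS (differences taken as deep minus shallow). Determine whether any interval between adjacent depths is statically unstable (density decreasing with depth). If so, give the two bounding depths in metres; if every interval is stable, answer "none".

120–171 m

Evaluate Δρ/ρ₀ = −αΔT + βΔS across each adjacent pair:
  51–120 m: −αΔT+βΔS = −(1.6 × 10⁻⁴)(-2.6)+(7.4 × 10⁻⁴)(+1.76) = 1.7 × 10⁻³ → stable
  120–171 m: −αΔT+βΔS = −(1.6 × 10⁻⁴)(+7.9)+(7.4 × 10⁻⁴)(-0.82) = -1.9 × 10⁻³ → UNSTABLE
  171–192 m: −αΔT+βΔS = −(1.6 × 10⁻⁴)(-1.7)+(7.4 × 10⁻⁴)(-0.06) = 2.3 × 10⁻⁴ → stable
The 120–171 m interval has Δρ < 0: lighter water underlies denser water.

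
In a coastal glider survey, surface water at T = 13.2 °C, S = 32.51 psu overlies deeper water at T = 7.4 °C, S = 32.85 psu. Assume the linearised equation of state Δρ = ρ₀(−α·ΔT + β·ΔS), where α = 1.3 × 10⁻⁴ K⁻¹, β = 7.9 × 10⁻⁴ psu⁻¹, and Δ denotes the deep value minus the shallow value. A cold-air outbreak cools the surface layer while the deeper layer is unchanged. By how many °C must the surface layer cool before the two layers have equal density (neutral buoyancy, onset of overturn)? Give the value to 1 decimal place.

7.9 °C

Neutral buoyancy requires Δρ = 0, i.e. −α(T_deep − T_surf′) + β(S_deep − S_surf) = 0.
T_surf′ = T_deep − (β/α)·ΔS = 7.4 − (7.9 × 10⁻⁴/1.3 × 10⁻⁴)·(+0.34) = 5.334 °C.
Cooling required: 13.2 − (5.334) = 7.866 °C.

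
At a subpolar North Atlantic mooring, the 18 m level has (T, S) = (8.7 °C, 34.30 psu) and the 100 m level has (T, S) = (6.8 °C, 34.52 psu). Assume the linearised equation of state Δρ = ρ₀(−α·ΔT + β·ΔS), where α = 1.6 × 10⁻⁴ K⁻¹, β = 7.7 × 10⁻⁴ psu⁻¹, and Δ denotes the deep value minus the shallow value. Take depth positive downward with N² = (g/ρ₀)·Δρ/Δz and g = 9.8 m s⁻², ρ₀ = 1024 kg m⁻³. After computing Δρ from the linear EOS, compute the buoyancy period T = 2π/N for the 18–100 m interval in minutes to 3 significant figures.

13.9 min

ΔT = -1.9 K, ΔS = +0.22 psu (deep − shallow).
Δρ/ρ₀ = −αΔT + βΔS = 3.04 × 10⁻⁴ + 1.694 × 10⁻⁴ = 4.734 × 10⁻⁴, so Δρ ≈ 0.4848 kg m⁻³.
N² = (g/ρ₀)·Δρ/Δz = g·(Δρ/ρ₀)/Δz = 9.8 × 4.734 × 10⁻⁴ / 82 = 5.6577 × 10⁻⁵ s⁻².
N = √(5.6577 × 10⁻⁵) = 7.5218 × 10⁻³ rad s⁻¹ → T = 2π/N = 835.33 s = 13.922 min ≈ 13.9 min.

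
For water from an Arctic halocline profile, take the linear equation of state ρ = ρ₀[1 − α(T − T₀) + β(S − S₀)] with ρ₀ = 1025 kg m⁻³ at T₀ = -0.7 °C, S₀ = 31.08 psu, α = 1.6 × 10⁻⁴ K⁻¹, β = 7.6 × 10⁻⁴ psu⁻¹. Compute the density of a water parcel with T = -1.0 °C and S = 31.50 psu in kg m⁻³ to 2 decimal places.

T − T₀ = -0.3 K, S − S₀ = +0.42 psu.
Bracket = 1 − α·(-0.3) + β·(+0.42) = 1 + (3.672 × 10⁻⁴) = 1.0003672.
ρ = 1025 × 1.0003672 = 1025.38 kg m⁻³.

1025.38 kg m⁻³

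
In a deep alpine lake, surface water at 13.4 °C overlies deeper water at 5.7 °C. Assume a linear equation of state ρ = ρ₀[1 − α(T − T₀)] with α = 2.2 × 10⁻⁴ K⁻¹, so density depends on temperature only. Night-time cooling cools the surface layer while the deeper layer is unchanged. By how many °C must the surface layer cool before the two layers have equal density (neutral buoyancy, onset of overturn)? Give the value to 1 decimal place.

7.7 °C

With temperature the only control, equal density requires T_surf′ = T_deep.
T_surf′ = 5.7 °C.
Cooling required: 13.4 − 5.7 = 7.7 °C.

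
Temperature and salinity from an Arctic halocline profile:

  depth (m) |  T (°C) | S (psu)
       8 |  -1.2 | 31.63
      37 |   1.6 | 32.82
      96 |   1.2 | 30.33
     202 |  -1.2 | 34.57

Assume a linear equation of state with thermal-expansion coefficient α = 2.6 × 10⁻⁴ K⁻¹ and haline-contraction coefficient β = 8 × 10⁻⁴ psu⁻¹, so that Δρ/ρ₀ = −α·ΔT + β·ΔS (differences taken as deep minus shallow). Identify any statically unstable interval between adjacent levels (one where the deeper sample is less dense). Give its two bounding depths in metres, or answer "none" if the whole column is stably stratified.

37–96 m

Evaluate Δρ/ρ₀ = −αΔT + βΔS across each adjacent pair:
  8–37 m: −αΔT+βΔS = −(2.6 × 10⁻⁴)(+2.8)+(8 × 10⁻⁴)(+1.19) = 2.2 × 10⁻⁴ → stable
  37–96 m: −αΔT+βΔS = −(2.6 × 10⁻⁴)(-0.4)+(8 × 10⁻⁴)(-2.49) = -1.9 × 10⁻³ → UNSTABLE
  96–202 m: −αΔT+βΔS = −(2.6 × 10⁻⁴)(-2.4)+(8 × 10⁻⁴)(+4.24) = 4.0 × 10⁻³ → stable
The 37–96 m interval has Δρ < 0: lighter water underlies denser water.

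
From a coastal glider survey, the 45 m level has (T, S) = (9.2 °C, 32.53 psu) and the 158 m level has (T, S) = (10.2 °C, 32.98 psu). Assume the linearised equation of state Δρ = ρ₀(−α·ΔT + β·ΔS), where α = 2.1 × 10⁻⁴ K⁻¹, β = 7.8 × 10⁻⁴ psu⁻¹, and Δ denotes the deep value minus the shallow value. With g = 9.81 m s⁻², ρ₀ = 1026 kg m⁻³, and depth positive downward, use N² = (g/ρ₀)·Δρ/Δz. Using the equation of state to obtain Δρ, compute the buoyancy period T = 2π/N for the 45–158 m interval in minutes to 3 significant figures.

ΔT = +1.0 K, ΔS = +0.45 psu (deep − shallow).
Δρ/ρ₀ = −αΔT + βΔS = -2.10 × 10⁻⁴ + 3.51 × 10⁻⁴ = 1.41 × 10⁻⁴, so Δρ ≈ 0.1447 kg m⁻³.
N² = (g/ρ₀)·Δρ/Δz = g·(Δρ/ρ₀)/Δz = 9.81 × 1.41 × 10⁻⁴ / 113 = 1.2241 × 10⁻⁵ s⁻².
N = √(1.2241 × 10⁻⁵) = 3.4987 × 10⁻³ rad s⁻¹ → T = 2π/N = 1.7959 × 10³ s = 29.932 min ≈ 29.9 min.

29.9 min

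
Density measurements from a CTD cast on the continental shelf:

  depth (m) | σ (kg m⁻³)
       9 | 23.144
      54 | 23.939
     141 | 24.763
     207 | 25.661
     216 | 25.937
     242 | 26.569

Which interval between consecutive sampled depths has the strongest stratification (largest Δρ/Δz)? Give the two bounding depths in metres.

207–216 m

Compute the density gradient over each adjacent pair:
  9–54 m: Δρ/Δz = 0.795/45 = 0.018 kg m⁻⁴
  54–141 m: Δρ/Δz = 0.824/87 = 9.5 × 10⁻³ kg m⁻⁴
  141–207 m: Δρ/Δz = 0.898/66 = 0.014 kg m⁻⁴
  207–216 m: Δρ/Δz = 0.276/9 = 0.031 kg m⁻⁴
  216–242 m: Δρ/Δz = 0.632/26 = 0.024 kg m⁻⁴
The largest gradient is in the 207–216 m interval — the pycnocline.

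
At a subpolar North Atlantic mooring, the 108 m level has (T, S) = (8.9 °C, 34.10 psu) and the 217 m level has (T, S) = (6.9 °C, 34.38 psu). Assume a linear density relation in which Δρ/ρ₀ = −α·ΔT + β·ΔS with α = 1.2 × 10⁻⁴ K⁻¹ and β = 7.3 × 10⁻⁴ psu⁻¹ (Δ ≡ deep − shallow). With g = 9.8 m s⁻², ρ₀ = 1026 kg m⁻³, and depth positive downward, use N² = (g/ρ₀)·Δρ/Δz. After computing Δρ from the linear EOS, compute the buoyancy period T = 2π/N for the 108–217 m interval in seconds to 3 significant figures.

ΔT = -2.0 K, ΔS = +0.28 psu (deep − shallow).
Δρ/ρ₀ = −αΔT + βΔS = 2.40 × 10⁻⁴ + 2.044 × 10⁻⁴ = 4.444 × 10⁻⁴, so Δρ ≈ 0.4560 kg m⁻³.
N² = (g/ρ₀)·Δρ/Δz = g·(Δρ/ρ₀)/Δz = 9.8 × 4.444 × 10⁻⁴ / 109 = 3.9955 × 10⁻⁵ s⁻².
N = √(3.9955 × 10⁻⁵) = 6.3210 × 10⁻³ rad s⁻¹ → T = 2π/N = 994.02 s ≈ 994 s.

994 s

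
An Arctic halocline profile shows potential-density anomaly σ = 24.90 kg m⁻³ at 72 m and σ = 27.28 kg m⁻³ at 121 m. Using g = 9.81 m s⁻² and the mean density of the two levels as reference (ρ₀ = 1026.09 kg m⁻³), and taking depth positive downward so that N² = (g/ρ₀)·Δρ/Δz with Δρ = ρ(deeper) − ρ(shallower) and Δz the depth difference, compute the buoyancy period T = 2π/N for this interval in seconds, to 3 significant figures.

292 s

Δρ = 1027.28 − 1024.90 = 2.38 kg m⁻³ over Δz = 121 − 72 = 49 m.
N² = (9.81/1026.09) × (2.38/49) = 4.6437 × 10⁻⁴ s⁻².
N = √(4.6437 × 10⁻⁴) = 0.021549 rad s⁻¹, so T = 2π/N = 291.58 s ≈ 292 s.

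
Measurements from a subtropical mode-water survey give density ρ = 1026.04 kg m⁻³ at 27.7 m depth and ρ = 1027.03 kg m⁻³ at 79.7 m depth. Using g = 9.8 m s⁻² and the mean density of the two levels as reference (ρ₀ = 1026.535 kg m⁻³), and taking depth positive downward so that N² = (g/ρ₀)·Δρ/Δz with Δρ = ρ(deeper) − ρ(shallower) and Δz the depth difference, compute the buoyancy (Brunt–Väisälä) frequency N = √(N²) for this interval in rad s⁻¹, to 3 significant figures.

0.0135 rad s⁻¹

Δρ = 1027.03 − 1026.04 = 0.99 kg m⁻³ over Δz = 79.7 − 27.7 = 52 m.
N² = (9.8/1026.535) × (0.99/52) = 1.8175 × 10⁻⁴ s⁻².
N = √(1.8175 × 10⁻⁴) = 0.013481 rad s⁻¹ ≈ 0.0135 rad s⁻¹.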